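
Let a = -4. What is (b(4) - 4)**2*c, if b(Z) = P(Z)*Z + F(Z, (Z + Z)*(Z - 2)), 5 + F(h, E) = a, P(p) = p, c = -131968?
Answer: -1187712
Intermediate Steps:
F(h, E) = -9 (F(h, E) = -5 - 4 = -9)
b(Z) = -9 + Z**2 (b(Z) = Z*Z - 9 = Z**2 - 9 = -9 + Z**2)
(b(4) - 4)**2*c = ((-9 + 4**2) - 4)**2*(-131968) = ((-9 + 16) - 4)**2*(-131968) = (7 - 4)**2*(-131968) = 3**2*(-131968) = 9*(-131968) = -1187712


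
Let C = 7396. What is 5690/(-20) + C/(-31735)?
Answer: -18072007/63470 ≈ -284.73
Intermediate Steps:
5690/(-20) + C/(-31735) = 5690/(-20) + 7396/(-31735) = 5690*(-1/20) + 7396*(-1/31735) = -569/2 - 7396/31735 = -18072007/63470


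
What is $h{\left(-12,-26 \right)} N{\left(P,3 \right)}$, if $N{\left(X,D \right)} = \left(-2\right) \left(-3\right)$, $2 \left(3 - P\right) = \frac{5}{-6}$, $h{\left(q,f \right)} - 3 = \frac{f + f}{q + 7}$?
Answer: $\frac{402}{5} \approx 80.4$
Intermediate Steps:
$h{\left(q,f \right)} = 3 + \frac{2 f}{7 + q}$ ($h{\left(q,f \right)} = 3 + \frac{f + f}{q + 7} = 3 + \frac{2 f}{7 + q}$)
$P = \frac{41}{12}$ ($P = 3 - \frac{5 \frac{1}{-6}}{2} = 3 - \frac{5 \left(- \frac{1}{6}\right)}{2} = 3 - - \frac{5}{12} = 3 + \frac{5}{12} = \frac{41}{12} \approx 3.4167$)
$N{\left(X,D \right)} = 6$
$h{\left(-12,-26 \right)} N{\left(P,3 \right)} = \frac{21 + 2 \left(-26\right) + 3 \left(-12\right)}{7 - 12} \cdot 6 = \frac{21 - 52 - 36}{-5} \cdot 6 = \left(- \frac{1}{5}\right) \left(-67\right) 6 = \frac{67}{5} \cdot 6 = \frac{402}{5}$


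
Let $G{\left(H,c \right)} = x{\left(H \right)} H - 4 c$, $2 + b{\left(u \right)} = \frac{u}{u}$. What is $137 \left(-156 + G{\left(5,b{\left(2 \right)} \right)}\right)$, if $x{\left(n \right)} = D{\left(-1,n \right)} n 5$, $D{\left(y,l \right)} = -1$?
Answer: $-37949$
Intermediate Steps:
$x{\left(n \right)} = - 5 n$ ($x{\left(n \right)} = - n 5 = - 5 n$)
$b{\left(u \right)} = -1$ ($b{\left(u \right)} = -2 + \frac{u}{u} = -2 + 1 = -1$)
$G{\left(H,c \right)} = - 5 H^{2} - 4 c$ ($G{\left(H,c \right)} = - 5 H H - 4 c = - 5 H^{2} - 4 c$)
$137 \left(-156 + G{\left(5,b{\left(2 \right)} \right)}\right) = 137 \left(-156 - \left(-4 + 5 \cdot 5^{2}\right)\right) = 137 \left(-156 + \left(\left(-5\right) 25 + 4\right)\right) = 137 \left(-156 + \left(-125 + 4\right)\right) = 137 \left(-156 - 121\right) = 137 \left(-277\right) = -37949$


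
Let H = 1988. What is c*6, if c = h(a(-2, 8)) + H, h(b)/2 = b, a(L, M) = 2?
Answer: 11952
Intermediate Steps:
h(b) = 2*b
c = 1992 (c = 2*2 + 1988 = 4 + 1988 = 1992)
c*6 = 1992*6 = 11952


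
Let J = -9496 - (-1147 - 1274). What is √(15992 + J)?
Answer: √8917 ≈ 94.430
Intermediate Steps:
J = -7075 (J = -9496 - 1*(-2421) = -9496 + 2421 = -7075)
√(15992 + J) = √(15992 - 7075) = √8917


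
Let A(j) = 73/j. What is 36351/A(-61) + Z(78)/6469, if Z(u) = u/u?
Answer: -14344431686/472237 ≈ -30376.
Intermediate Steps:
Z(u) = 1
36351/A(-61) + Z(78)/6469 = 36351/((73/(-61))) + 1/6469 = 36351/((73*(-1/61))) + 1*(1/6469) = 36351/(-73/61) + 1/6469 = 36351*(-61/73) + 1/6469 = -2217411/73 + 1/6469 = -14344431686/472237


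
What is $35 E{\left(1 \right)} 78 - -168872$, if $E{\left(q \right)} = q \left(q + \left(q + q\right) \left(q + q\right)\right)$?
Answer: $182522$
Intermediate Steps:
$E{\left(q \right)} = q \left(q + 4 q^{2}\right)$ ($E{\left(q \right)} = q \left(q + 2 q 2 q\right) = q \left(q + 4 q^{2}\right)$)
$35 E{\left(1 \right)} 78 - -168872 = 35 \cdot 1^{2} \left(1 + 4 \cdot 1\right) 78 - -168872 = 35 \cdot 1 \left(1 + 4\right) 78 + 168872 = 35 \cdot 1 \cdot 5 \cdot 78 + 168872 = 35 \cdot 5 \cdot 78 + 168872 = 175 \cdot 78 + 168872 = 13650 + 168872 = 182522$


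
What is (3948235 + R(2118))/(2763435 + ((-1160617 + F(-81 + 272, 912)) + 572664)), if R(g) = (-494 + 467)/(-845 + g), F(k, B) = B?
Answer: 2513051564/1385274781 ≈ 1.8141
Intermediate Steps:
R(g) = -27/(-845 + g)
(3948235 + R(2118))/(2763435 + ((-1160617 + F(-81 + 272, 912)) + 572664)) = (3948235 - 27/(-845 + 2118))/(2763435 + ((-1160617 + 912) + 572664)) = (3948235 - 27/1273)/(2763435 + (-1159705 + 572664)) = (3948235 - 27*1/1273)/(2763435 - 587041) = (3948235 - 27/1273)/2176394 = (5026103128/1273)*(1/2176394) = 2513051564/1385274781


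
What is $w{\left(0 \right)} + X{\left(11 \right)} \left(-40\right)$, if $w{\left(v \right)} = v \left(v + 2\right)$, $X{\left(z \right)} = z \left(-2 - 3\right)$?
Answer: $2200$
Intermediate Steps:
$X{\left(z \right)} = - 5 z$ ($X{\left(z \right)} = z \left(-5\right) = - 5 z$)
$w{\left(v \right)} = v \left(2 + v\right)$
$w{\left(0 \right)} + X{\left(11 \right)} \left(-40\right) = 0 \left(2 + 0\right) + \left(-5\right) 11 \left(-40\right) = 0 \cdot 2 - -2200 = 0 + 2200 = 2200$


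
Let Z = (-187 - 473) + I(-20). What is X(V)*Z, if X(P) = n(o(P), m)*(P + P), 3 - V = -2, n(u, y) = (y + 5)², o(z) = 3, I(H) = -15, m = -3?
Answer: -27000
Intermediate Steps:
n(u, y) = (5 + y)²
V = 5 (V = 3 - 1*(-2) = 3 + 2 = 5)
X(P) = 8*P (X(P) = (5 - 3)²*(P + P) = 2²*(2*P) = 4*(2*P) = 8*P)
Z = -675 (Z = (-187 - 473) - 15 = -660 - 15 = -675)
X(V)*Z = (8*5)*(-675) = 40*(-675) = -27000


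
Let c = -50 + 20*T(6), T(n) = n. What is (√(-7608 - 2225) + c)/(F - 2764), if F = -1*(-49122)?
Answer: 35/23179 + I*√9833/46358 ≈ 0.00151 + 0.002139*I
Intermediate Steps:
F = 49122
c = 70 (c = -50 + 20*6 = -50 + 120 = 70)
(√(-7608 - 2225) + c)/(F - 2764) = (√(-7608 - 2225) + 70)/(49122 - 2764) = (√(-9833) + 70)/46358 = (I*√9833 + 70)*(1/46358) = (70 + I*√9833)*(1/46358) = 35/23179 + I*√9833/46358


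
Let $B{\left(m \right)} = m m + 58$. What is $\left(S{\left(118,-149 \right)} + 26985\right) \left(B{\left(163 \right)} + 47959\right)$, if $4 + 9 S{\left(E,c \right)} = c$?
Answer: $2011435248$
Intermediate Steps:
$S{\left(E,c \right)} = - \frac{4}{9} + \frac{c}{9}$
$B{\left(m \right)} = 58 + m^{2}$ ($B{\left(m \right)} = m^{2} + 58 = 58 + m^{2}$)
$\left(S{\left(118,-149 \right)} + 26985\right) \left(B{\left(163 \right)} + 47959\right) = \left(\left(- \frac{4}{9} + \frac{1}{9} \left(-149\right)\right) + 26985\right) \left(\left(58 + 163^{2}\right) + 47959\right) = \left(\left(- \frac{4}{9} - \frac{149}{9}\right) + 26985\right) \left(\left(58 + 26569\right) + 47959\right) = \left(-17 + 26985\right) \left(26627 + 47959\right) = 26968 \cdot 74586 = 2011435248$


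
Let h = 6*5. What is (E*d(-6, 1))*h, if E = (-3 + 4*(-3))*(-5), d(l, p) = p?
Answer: 2250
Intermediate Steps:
E = 75 (E = (-3 - 12)*(-5) = -15*(-5) = 75)
h = 30
(E*d(-6, 1))*h = (75*1)*30 = 75*30 = 2250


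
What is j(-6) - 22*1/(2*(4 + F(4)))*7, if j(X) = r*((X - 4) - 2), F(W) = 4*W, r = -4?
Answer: 883/20 ≈ 44.150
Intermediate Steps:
j(X) = 24 - 4*X (j(X) = -4*((X - 4) - 2) = -4*((-4 + X) - 2) = -4*(-6 + X) = 24 - 4*X)
j(-6) - 22*1/(2*(4 + F(4)))*7 = (24 - 4*(-6)) - 22*1/(2*(4 + 4*4))*7 = (24 + 24) - 22*1/(2*(4 + 16))*7 = 48 - 22/(20*2)*7 = 48 - 22/40*7 = 48 - 22*1/40*7 = 48 - 11/20*7 = 48 - 77/20 = 883/20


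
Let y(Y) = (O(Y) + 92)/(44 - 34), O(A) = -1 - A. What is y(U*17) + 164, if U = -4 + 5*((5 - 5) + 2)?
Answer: 1629/10 ≈ 162.90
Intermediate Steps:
U = 6 (U = -4 + 5*(0 + 2) = -4 + 5*2 = -4 + 10 = 6)
y(Y) = 91/10 - Y/10 (y(Y) = ((-1 - Y) + 92)/(44 - 34) = (91 - Y)/10 = (91 - Y)*(⅒) = 91/10 - Y/10)
y(U*17) + 164 = (91/10 - 3*17/5) + 164 = (91/10 - ⅒*102) + 164 = (91/10 - 51/5) + 164 = -11/10 + 164 = 1629/10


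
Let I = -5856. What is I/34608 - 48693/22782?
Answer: -12629019/5475274 ≈ -2.3066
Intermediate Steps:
I/34608 - 48693/22782 = -5856/34608 - 48693/22782 = -5856*1/34608 - 48693*1/22782 = -122/721 - 16231/7594 = -12629019/5475274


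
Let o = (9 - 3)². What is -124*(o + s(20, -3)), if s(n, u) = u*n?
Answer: 2976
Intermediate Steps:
o = 36 (o = 6² = 36)
s(n, u) = n*u
-124*(o + s(20, -3)) = -124*(36 + 20*(-3)) = -124*(36 - 60) = -124*(-24) = 2976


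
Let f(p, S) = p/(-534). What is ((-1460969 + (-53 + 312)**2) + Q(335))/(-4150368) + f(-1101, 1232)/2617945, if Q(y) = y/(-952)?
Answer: 103061207362344437/306868863235925760 ≈ 0.33585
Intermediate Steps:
f(p, S) = -p/534 (f(p, S) = p*(-1/534) = -p/534)
Q(y) = -y/952 (Q(y) = y*(-1/952) = -y/952)
((-1460969 + (-53 + 312)**2) + Q(335))/(-4150368) + f(-1101, 1232)/2617945 = ((-1460969 + (-53 + 312)**2) - 1/952*335)/(-4150368) - 1/534*(-1101)/2617945 = ((-1460969 + 259**2) - 335/952)*(-1/4150368) + (367/178)*(1/2617945) = ((-1460969 + 67081) - 335/952)*(-1/4150368) + 367/465994210 = (-1393888 - 335/952)*(-1/4150368) + 367/465994210 = -1326981711/952*(-1/4150368) + 367/465994210 = 442327237/1317050112 + 367/465994210 = 103061207362344437/306868863235925760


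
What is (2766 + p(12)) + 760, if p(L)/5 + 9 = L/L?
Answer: 3486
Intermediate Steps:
p(L) = -40 (p(L) = -45 + 5*(L/L) = -45 + 5*1 = -45 + 5 = -40)
(2766 + p(12)) + 760 = (2766 - 40) + 760 = 2726 + 760 = 3486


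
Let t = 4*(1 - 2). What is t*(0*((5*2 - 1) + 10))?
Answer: 0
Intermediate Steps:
t = -4 (t = 4*(-1) = -4)
t*(0*((5*2 - 1) + 10)) = -0*((5*2 - 1) + 10) = -0*((10 - 1) + 10) = -0*(9 + 10) = -0*19 = -4*0 = 0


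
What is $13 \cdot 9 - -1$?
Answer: $118$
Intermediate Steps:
$13 \cdot 9 - -1 = 117 + \left(-3 + 4\right) = 117 + 1 = 118$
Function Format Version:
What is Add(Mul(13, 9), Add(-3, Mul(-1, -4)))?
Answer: 118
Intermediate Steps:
Add(Mul(13, 9), Add(-3, Mul(-1, -4))) = Add(117, Add(-3, 4)) = Add(117, 1) = 118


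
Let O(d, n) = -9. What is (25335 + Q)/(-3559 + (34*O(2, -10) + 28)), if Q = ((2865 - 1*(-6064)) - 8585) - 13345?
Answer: -12334/3837 ≈ -3.2145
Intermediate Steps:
Q = -13001 (Q = ((2865 + 6064) - 8585) - 13345 = (8929 - 8585) - 13345 = 344 - 13345 = -13001)
(25335 + Q)/(-3559 + (34*O(2, -10) + 28)) = (25335 - 13001)/(-3559 + (34*(-9) + 28)) = 12334/(-3559 + (-306 + 28)) = 12334/(-3559 - 278) = 12334/(-3837) = 12334*(-1/3837) = -12334/3837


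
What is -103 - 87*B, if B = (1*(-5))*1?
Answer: 332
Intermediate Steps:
B = -5 (B = -5*1 = -5)
-103 - 87*B = -103 - 87*(-5) = -103 + 435 = 332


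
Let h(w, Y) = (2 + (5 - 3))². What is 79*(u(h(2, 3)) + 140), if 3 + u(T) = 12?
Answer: 11771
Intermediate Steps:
h(w, Y) = 16 (h(w, Y) = (2 + 2)² = 4² = 16)
u(T) = 9 (u(T) = -3 + 12 = 9)
79*(u(h(2, 3)) + 140) = 79*(9 + 140) = 79*149 = 11771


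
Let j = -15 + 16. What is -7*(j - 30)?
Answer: 203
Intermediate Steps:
j = 1
-7*(j - 30) = -7*(1 - 30) = -7*(-29) = 203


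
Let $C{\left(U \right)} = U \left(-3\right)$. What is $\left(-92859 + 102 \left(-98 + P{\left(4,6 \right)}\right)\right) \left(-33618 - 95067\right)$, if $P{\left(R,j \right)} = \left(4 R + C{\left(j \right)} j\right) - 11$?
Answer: $14587860285$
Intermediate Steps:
$C{\left(U \right)} = - 3 U$
$P{\left(R,j \right)} = -11 - 3 j^{2} + 4 R$ ($P{\left(R,j \right)} = \left(4 R + - 3 j j\right) - 11 = \left(4 R - 3 j^{2}\right) - 11 = \left(- 3 j^{2} + 4 R\right) - 11 = -11 - 3 j^{2} + 4 R$)
$\left(-92859 + 102 \left(-98 + P{\left(4,6 \right)}\right)\right) \left(-33618 - 95067\right) = \left(-92859 + 102 \left(-98 - \left(-5 + 108\right)\right)\right) \left(-33618 - 95067\right) = \left(-92859 + 102 \left(-98 - 103\right)\right) \left(-128685\right) = \left(-92859 + 102 \left(-201\right)\right) \left(-128685\right) = \left(-92859 - 20502\right) \left(-128685\right) = \left(-113361\right) \left(-128685\right) = 14587860285$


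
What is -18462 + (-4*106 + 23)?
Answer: -18863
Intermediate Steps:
-18462 + (-4*106 + 23) = -18462 + (-424 + 23) = -18462 - 401 = -18863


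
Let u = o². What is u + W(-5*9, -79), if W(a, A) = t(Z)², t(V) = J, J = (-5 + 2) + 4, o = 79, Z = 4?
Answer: 6242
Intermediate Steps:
J = 1 (J = -3 + 4 = 1)
t(V) = 1
W(a, A) = 1 (W(a, A) = 1² = 1)
u = 6241 (u = 79² = 6241)
u + W(-5*9, -79) = 6241 + 1 = 6242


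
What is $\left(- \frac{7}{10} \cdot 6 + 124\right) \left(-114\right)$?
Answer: $- \frac{68286}{5} \approx -13657.0$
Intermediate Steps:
$\left(- \frac{7}{10} \cdot 6 + 124\right) \left(-114\right) = \left(\left(-7\right) \frac{1}{10} \cdot 6 + 124\right) \left(-114\right) = \left(\left(- \frac{7}{10}\right) 6 + 124\right) \left(-114\right) = \left(- \frac{21}{5} + 124\right) \left(-114\right) = \frac{599}{5} \left(-114\right) = - \frac{68286}{5}$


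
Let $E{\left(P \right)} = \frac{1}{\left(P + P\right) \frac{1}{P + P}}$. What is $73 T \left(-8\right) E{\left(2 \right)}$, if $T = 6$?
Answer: $-3504$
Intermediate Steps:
$E{\left(P \right)} = 1$ ($E{\left(P \right)} = \frac{1}{2 P \frac{1}{2 P}} = 1^{-1} = 1$)
$73 T \left(-8\right) E{\left(2 \right)} = 73 \cdot 6 \left(-8\right) 1 = 73 \left(-48\right) 1 = \left(-3504\right) 1 = -3504$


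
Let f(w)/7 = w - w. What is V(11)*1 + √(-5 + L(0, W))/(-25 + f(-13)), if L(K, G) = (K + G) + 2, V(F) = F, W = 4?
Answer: 274/25 ≈ 10.960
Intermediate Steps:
f(w) = 0 (f(w) = 7*(w - w) = 7*0 = 0)
L(K, G) = 2 + G + K (L(K, G) = (G + K) + 2 = 2 + G + K)
V(11)*1 + √(-5 + L(0, W))/(-25 + f(-13)) = 11*1 + √(-5 + (2 + 4 + 0))/(-25 + 0) = 11 + √(-5 + 6)/(-25) = 11 - √1/25 = 11 - 1/25*1 = 11 - 1/25 = 274/25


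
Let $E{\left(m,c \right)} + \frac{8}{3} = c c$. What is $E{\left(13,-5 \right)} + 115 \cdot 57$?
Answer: $\frac{19732}{3} \approx 6577.3$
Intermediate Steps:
$E{\left(m,c \right)} = - \frac{8}{3} + c^{2}$ ($E{\left(m,c \right)} = - \frac{8}{3} + c c = - \frac{8}{3} + c^{2}$)
$E{\left(13,-5 \right)} + 115 \cdot 57 = \left(- \frac{8}{3} + \left(-5\right)^{2}\right) + 115 \cdot 57 = \left(- \frac{8}{3} + 25\right) + 6555 = \frac{67}{3} + 6555 = \frac{19732}{3}$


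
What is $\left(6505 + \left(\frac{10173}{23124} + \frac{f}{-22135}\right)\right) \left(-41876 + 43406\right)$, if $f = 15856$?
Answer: $\frac{169801495279461}{17061658} \approx 9.9522 \cdot 10^{6}$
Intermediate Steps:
$\left(6505 + \left(\frac{10173}{23124} + \frac{f}{-22135}\right)\right) \left(-41876 + 43406\right) = \left(6505 + \left(\frac{10173}{23124} + \frac{15856}{-22135}\right)\right) \left(-41876 + 43406\right) = \left(6505 + \left(10173 \cdot \frac{1}{23124} + 15856 \left(- \frac{1}{22135}\right)\right)\right) 1530 = \left(6505 + \left(\frac{3391}{7708} - \frac{15856}{22135}\right)\right) 1530 = \left(6505 - \frac{47158263}{170616580}\right) 1530 = \frac{1109813694637}{170616580} \cdot 1530 = \frac{169801495279461}{17061658}$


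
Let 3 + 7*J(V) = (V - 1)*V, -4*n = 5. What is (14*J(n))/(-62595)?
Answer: 1/166920 ≈ 5.9909e-6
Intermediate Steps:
n = -5/4 (n = -¼*5 = -5/4 ≈ -1.2500)
J(V) = -3/7 + V*(-1 + V)/7 (J(V) = -3/7 + ((V - 1)*V)/7 = -3/7 + ((-1 + V)*V)/7 = -3/7 + (V*(-1 + V))/7 = -3/7 + V*(-1 + V)/7)
(14*J(n))/(-62595) = (14*(-3/7 - ⅐*(-5/4) + (-5/4)²/7))/(-62595) = (14*(-3/7 + 5/28 + (⅐)*(25/16)))*(-1/62595) = (14*(-3/7 + 5/28 + 25/112))*(-1/62595) = (14*(-3/112))*(-1/62595) = -3/8*(-1/62595) = 1/166920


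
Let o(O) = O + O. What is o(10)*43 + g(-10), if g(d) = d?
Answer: 850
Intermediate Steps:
o(O) = 2*O
o(10)*43 + g(-10) = (2*10)*43 - 10 = 20*43 - 10 = 860 - 10 = 850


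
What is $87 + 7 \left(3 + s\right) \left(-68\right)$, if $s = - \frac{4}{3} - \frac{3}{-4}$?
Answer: $- \frac{3190}{3} \approx -1063.3$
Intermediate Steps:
$s = - \frac{7}{12}$ ($s = \left(-4\right) \frac{1}{3} - - \frac{3}{4} = - \frac{4}{3} + \frac{3}{4} = - \frac{7}{12} \approx -0.58333$)
$87 + 7 \left(3 + s\right) \left(-68\right) = 87 + 7 \left(3 - \frac{7}{12}\right) \left(-68\right) = 87 + 7 \cdot \frac{29}{12} \left(-68\right) = 87 + \frac{203}{12} \left(-68\right) = 87 - \frac{3451}{3} = - \frac{3190}{3}$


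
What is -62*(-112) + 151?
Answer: 7095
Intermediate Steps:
-62*(-112) + 151 = 6944 + 151 = 7095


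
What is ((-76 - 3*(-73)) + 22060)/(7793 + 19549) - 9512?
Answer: -28894989/3038 ≈ -9511.2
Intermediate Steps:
((-76 - 3*(-73)) + 22060)/(7793 + 19549) - 9512 = ((-76 + 219) + 22060)/27342 - 9512 = (143 + 22060)*(1/27342) - 9512 = 22203*(1/27342) - 9512 = 2467/3038 - 9512 = -28894989/3038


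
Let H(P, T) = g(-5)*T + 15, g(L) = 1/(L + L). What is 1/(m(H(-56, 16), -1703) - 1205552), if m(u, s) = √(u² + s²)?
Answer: -15069400/18166909053943 - 5*√72509714/36333818107886 ≈ -8.3067e-7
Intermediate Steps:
g(L) = 1/(2*L)
H(P, T) = 15 - T/10 (H(P, T) = ((½)/(-5))*T + 15 = ((½)*(-⅕))*T + 15 = -T/10 + 15 = 15 - T/10)
m(u, s) = √(s² + u²)
1/(m(H(-56, 16), -1703) - 1205552) = 1/(√((-1703)² + (15 - ⅒*16)²) - 1205552) = 1/(√(2900209 + (15 - 8/5)²) - 1205552) = 1/(√(2900209 + (67/5)²) - 1205552) = 1/(√(2900209 + 4489/25) - 1205552) = 1/(√(72509714/25) - 1205552) = 1/(√72509714/5 - 1205552) = 1/(-1205552 + √72509714/5)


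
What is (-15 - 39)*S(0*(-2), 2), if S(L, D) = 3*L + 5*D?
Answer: -540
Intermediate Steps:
(-15 - 39)*S(0*(-2), 2) = (-15 - 39)*(3*(0*(-2)) + 5*2) = -54*(3*0 + 10) = -54*(0 + 10) = -54*10 = -540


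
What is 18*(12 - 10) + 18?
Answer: 54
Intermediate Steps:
18*(12 - 10) + 18 = 18*2 + 18 = 36 + 18 = 54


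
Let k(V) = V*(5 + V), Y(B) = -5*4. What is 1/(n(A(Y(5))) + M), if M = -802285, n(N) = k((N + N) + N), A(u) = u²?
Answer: 1/643715 ≈ 1.5535e-6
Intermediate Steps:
Y(B) = -20
n(N) = 3*N*(5 + 3*N) (n(N) = ((N + N) + N)*(5 + ((N + N) + N)) = (2*N + N)*(5 + (2*N + N)) = (3*N)*(5 + 3*N) = 3*N*(5 + 3*N))
1/(n(A(Y(5))) + M) = 1/(3*(-20)²*(5 + 3*(-20)²) - 802285) = 1/(3*400*(5 + 3*400) - 802285) = 1/(3*400*(5 + 1200) - 802285) = 1/(3*400*1205 - 802285) = 1/(1446000 - 802285) = 1/643715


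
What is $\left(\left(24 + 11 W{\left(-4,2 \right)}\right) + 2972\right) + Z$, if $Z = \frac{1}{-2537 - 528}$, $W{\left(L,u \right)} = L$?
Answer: $\frac{9047879}{3065} \approx 2952.0$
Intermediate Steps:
$Z = - \frac{1}{3065}$ ($Z = \frac{1}{-3065} = - \frac{1}{3065} \approx -0.00032626$)
$\left(\left(24 + 11 W{\left(-4,2 \right)}\right) + 2972\right) + Z = \left(\left(24 + 11 \left(-4\right)\right) + 2972\right) - \frac{1}{3065} = \left(\left(24 - 44\right) + 2972\right) - \frac{1}{3065} = \left(-20 + 2972\right) - \frac{1}{3065} = 2952 - \frac{1}{3065} = \frac{9047879}{3065}$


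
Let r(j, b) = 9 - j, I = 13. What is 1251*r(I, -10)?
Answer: -5004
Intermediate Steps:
1251*r(I, -10) = 1251*(9 - 1*13) = 1251*(9 - 13) = 1251*(-4) = -5004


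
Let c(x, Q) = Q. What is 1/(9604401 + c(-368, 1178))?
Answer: 1/9605579 ≈ 1.0411e-7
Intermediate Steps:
1/(9604401 + c(-368, 1178)) = 1/(9604401 + 1178) = 1/9605579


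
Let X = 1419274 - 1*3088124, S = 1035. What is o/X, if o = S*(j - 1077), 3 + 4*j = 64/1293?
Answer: 384610071/575419480 ≈ 0.66840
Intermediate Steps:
j = -3815/5172 (j = -3/4 + (64/1293)/4 = -3/4 + (64*(1/1293))/4 = -3/4 + (1/4)*(64/1293) = -3/4 + 16/1293 = -3815/5172 ≈ -0.73763)
X = -1668850 (X = 1419274 - 3088124 = -1668850)
o = -1923050355/1724 (o = 1035*(-3815/5172 - 1077) = 1035*(-5574059/5172) = -1923050355/1724 ≈ -1.1155e+6)
o/X = -1923050355/1724/(-1668850) = -1923050355/1724*(-1/1668850) = 384610071/575419480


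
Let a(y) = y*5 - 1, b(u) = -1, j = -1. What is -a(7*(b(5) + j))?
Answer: 71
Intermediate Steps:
a(y) = -1 + 5*y (a(y) = 5*y - 1 = -1 + 5*y)
-a(7*(b(5) + j)) = -(-1 + 5*(7*(-1 - 1))) = -(-1 + 5*(7*(-2))) = -(-1 + 5*(-14)) = -(-1 - 70) = -1*(-71) = 71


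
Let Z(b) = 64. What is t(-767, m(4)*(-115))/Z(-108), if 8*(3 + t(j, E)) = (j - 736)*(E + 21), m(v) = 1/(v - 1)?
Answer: 6507/128 ≈ 50.836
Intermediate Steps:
m(v) = 1/(-1 + v)
t(j, E) = -3 + (-736 + j)*(21 + E)/8 (t(j, E) = -3 + ((j - 736)*(E + 21))/8 = -3 + ((-736 + j)*(21 + E))/8 = -3 + (-736 + j)*(21 + E)/8)
t(-767, m(4)*(-115))/Z(-108) = (-1935 - 92*(-115)/(-1 + 4) + (21/8)*(-767) + (⅛)*(-115/(-1 + 4))*(-767))/64 = (-1935 - 92*(-115)/3 - 16107/8 + (⅛)*(-115/3)*(-767))*(1/64) = (-1935 - 92*(-115)/3 - 16107/8 + (⅛)*((⅓)*(-115))*(-767))*(1/64) = (-1935 - 92*(-115/3) - 16107/8 + (⅛)*(-115/3)*(-767))*(1/64) = (-1935 + 10580/3 - 16107/8 + 88205/24)*(1/64) = (6507/2)*(1/64) = 6507/128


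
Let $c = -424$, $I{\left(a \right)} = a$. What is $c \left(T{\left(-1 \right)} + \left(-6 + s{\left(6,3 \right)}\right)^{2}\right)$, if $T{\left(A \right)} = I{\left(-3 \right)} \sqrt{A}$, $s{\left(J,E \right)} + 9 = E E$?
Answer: $-15264 + 1272 i \approx -15264.0 + 1272.0 i$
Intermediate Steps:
$s{\left(J,E \right)} = -9 + E^{2}$ ($s{\left(J,E \right)} = -9 + E E = -9 + E^{2}$)
$T{\left(A \right)} = - 3 \sqrt{A}$
$c \left(T{\left(-1 \right)} + \left(-6 + s{\left(6,3 \right)}\right)^{2}\right) = - 424 \left(- 3 \sqrt{-1} + \left(-6 - \left(9 - 3^{2}\right)\right)^{2}\right) = - 424 \left(- 3 i + \left(-6 + \left(-9 + 9\right)\right)^{2}\right) = - 424 \left(- 3 i + \left(-6 + 0\right)^{2}\right) = - 424 \left(- 3 i + \left(-6\right)^{2}\right) = - 424 \left(- 3 i + 36\right) = - 424 \left(36 - 3 i\right) = -15264 + 1272 i$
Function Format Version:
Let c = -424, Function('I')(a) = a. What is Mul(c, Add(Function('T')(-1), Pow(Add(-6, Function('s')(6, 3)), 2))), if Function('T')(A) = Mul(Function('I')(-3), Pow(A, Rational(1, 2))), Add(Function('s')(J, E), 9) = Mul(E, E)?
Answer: Add(-15264, Mul(1272, I)) ≈ Add(-15264., Mul(1272.0, I))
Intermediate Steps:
Function('s')(J, E) = Add(-9, Pow(E, 2)) (Function('s')(J, E) = Add(-9, Mul(E, E)) = Add(-9, Pow(E, 2)))
Function('T')(A) = Mul(-3, Pow(A, Rational(1, 2)))
Mul(c, Add(Function('T')(-1), Pow(Add(-6, Function('s')(6, 3)), 2))) = Mul(-424, Add(Mul(-3, Pow(-1, Rational(1, 2))), Pow(Add(-6, Add(-9, Pow(3, 2))), 2))) = Mul(-424, Add(Mul(-3, I), Pow(Add(-6, Add(-9, 9)), 2))) = Mul(-424, Add(Mul(-3, I), Pow(Add(-6, 0), 2))) = Mul(-424, Add(Mul(-3, I), Pow(-6, 2))) = Mul(-424, Add(Mul(-3, I), 36)) = Mul(-424, Add(36, Mul(-3, I))) = Add(-15264, Mul(1272, I))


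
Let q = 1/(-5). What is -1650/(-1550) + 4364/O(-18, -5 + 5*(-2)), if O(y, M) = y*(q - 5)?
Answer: 172966/3627 ≈ 47.688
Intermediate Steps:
q = -⅕ (q = 1*(-⅕) = -⅕ ≈ -0.20000)
O(y, M) = -26*y/5 (O(y, M) = y*(-⅕ - 5) = y*(-26/5) = -26*y/5)
-1650/(-1550) + 4364/O(-18, -5 + 5*(-2)) = -1650/(-1550) + 4364/((-26/5*(-18))) = -1650*(-1/1550) + 4364/(468/5) = 33/31 + 4364*(5/468) = 33/31 + 5455/117 = 172966/3627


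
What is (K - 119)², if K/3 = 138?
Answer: 87025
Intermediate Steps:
K = 414 (K = 3*138 = 414)
(K - 119)² = (414 - 119)² = 295² = 87025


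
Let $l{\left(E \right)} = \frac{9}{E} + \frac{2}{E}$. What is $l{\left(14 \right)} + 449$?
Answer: $\frac{6297}{14} \approx 449.79$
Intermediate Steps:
$l{\left(E \right)} = \frac{11}{E}$
$l{\left(14 \right)} + 449 = \frac{11}{14} + 449 = \frac{6297}{14}$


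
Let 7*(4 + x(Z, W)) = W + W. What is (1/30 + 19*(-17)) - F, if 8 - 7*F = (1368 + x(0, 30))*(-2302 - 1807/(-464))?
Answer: -9611794802/21315 ≈ -4.5094e+5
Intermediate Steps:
x(Z, W) = -4 + 2*W/7 (x(Z, W) = -4 + (W + W)/7 = -4 + (2*W)/7 = -4 + 2*W/7)
F = 1280654769/2842 (F = 8/7 - (1368 + (-4 + (2/7)*30))*(-2302 - 1807/(-464))/7 = 8/7 - (1368 + (-4 + 60/7))*(-2302 - 1807*(-1/464))/7 = 8/7 - (1368 + 32/7)*(-2302 + 1807/464)/7 = 8/7 - 9608*(-1066321)/(49*464) = 8/7 - ⅐*(-1280651521/406) = 8/7 + 1280651521/2842 = 1280654769/2842 ≈ 4.5062e+5)
(1/30 + 19*(-17)) - F = (1/30 + 19*(-17)) - 1*1280654769/2842 = (1/30 - 323) - 1280654769/2842 = -9689/30 - 1280654769/2842 = -9611794802/21315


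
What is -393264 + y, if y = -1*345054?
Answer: -738318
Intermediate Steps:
y = -345054
-393264 + y = -393264 - 345054 = -738318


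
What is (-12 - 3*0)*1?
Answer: -12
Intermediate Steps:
(-12 - 3*0)*1 = (-12 + 0)*1 = -12*1 = -12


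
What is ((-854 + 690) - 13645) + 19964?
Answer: 6155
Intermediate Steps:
((-854 + 690) - 13645) + 19964 = (-164 - 13645) + 19964 = -13809 + 19964 = 6155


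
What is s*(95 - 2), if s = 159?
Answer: 14787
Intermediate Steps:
s*(95 - 2) = 159*(95 - 2) = 159*93 = 14787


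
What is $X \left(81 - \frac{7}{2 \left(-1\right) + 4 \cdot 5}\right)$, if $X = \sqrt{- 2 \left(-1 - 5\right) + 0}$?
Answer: $\frac{1451 \sqrt{3}}{9} \approx 279.25$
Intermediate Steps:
$X = 2 \sqrt{3}$ ($X = \sqrt{\left(-2\right) \left(-6\right) + 0} = \sqrt{12 + 0} = \sqrt{12} = 2 \sqrt{3} \approx 3.4641$)
$X \left(81 - \frac{7}{2 \left(-1\right) + 4 \cdot 5}\right) = 2 \sqrt{3} \left(81 - \frac{7}{2 \left(-1\right) + 4 \cdot 5}\right) = 2 \sqrt{3} \left(81 - \frac{7}{-2 + 20}\right) = 2 \sqrt{3} \left(81 - \frac{7}{18}\right) = 2 \sqrt{3} \cdot \frac{1451}{18} = \frac{1451 \sqrt{3}}{9}$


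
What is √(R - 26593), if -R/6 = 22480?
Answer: I*√161473 ≈ 401.84*I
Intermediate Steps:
R = -134880 (R = -6*22480 = -134880)
√(R - 26593) = √(-134880 - 26593) = √(-161473) = I*√161473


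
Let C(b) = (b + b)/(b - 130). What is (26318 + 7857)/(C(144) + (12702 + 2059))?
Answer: 239225/103471 ≈ 2.3120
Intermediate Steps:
C(b) = 2*b/(-130 + b) (C(b) = (2*b)/(-130 + b) = 2*b/(-130 + b))
(26318 + 7857)/(C(144) + (12702 + 2059)) = (26318 + 7857)/(2*144/(-130 + 144) + (12702 + 2059)) = 34175/(2*144/14 + 14761) = 34175/(2*144*(1/14) + 14761) = 34175/(144/7 + 14761) = 34175/(103471/7) = 34175*(7/103471) = 239225/103471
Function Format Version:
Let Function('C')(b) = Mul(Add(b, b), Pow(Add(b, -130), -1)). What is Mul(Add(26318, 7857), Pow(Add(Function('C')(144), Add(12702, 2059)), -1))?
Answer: Rational(239225, 103471) ≈ 2.3120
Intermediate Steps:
Function('C')(b) = Mul(2, b, Pow(Add(-130, b), -1)) (Function('C')(b) = Mul(Mul(2, b), Pow(Add(-130, b), -1)) = Mul(2, b, Pow(Add(-130, b), -1)))
Mul(Add(26318, 7857), Pow(Add(Function('C')(144), Add(12702, 2059)), -1)) = Mul(Add(26318, 7857), Pow(Add(Mul(2, 144, Pow(Add(-130, 144), -1)), Add(12702, 2059)), -1)) = Mul(34175, Pow(Add(Mul(2, 144, Pow(14, -1)), 14761), -1)) = Mul(34175, Pow(Add(Mul(2, 144, Rational(1, 14)), 14761), -1)) = Mul(34175, Pow(Add(Rational(144, 7), 14761), -1)) = Mul(34175, Pow(Rational(103471, 7), -1)) = Mul(34175, Rational(7, 103471)) = Rational(239225, 103471)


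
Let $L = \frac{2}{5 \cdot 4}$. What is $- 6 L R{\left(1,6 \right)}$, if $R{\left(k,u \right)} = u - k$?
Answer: $-3$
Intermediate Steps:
$L = \frac{1}{10}$ ($L = \frac{2}{20} = 2 \cdot \frac{1}{20} = \frac{1}{10} \approx 0.1$)
$- 6 L R{\left(1,6 \right)} = \left(-6\right) \frac{1}{10} \left(6 - 1\right) = - \frac{3 \left(6 - 1\right)}{5} = \left(- \frac{3}{5}\right) 5 = -3$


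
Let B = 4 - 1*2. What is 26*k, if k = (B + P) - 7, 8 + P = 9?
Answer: -104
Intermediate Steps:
P = 1 (P = -8 + 9 = 1)
B = 2 (B = 4 - 2 = 2)
k = -4 (k = (2 + 1) - 7 = 3 - 7 = -4)
26*k = 26*(-4) = -104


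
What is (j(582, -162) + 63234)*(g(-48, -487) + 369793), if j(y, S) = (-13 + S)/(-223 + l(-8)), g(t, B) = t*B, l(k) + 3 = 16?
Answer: 149171857121/6 ≈ 2.4862e+10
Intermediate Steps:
l(k) = 13 (l(k) = -3 + 16 = 13)
g(t, B) = B*t
j(y, S) = 13/210 - S/210 (j(y, S) = (-13 + S)/(-223 + 13) = (-13 + S)/(-210) = (-13 + S)*(-1/210) = 13/210 - S/210)
(j(582, -162) + 63234)*(g(-48, -487) + 369793) = ((13/210 - 1/210*(-162)) + 63234)*(-487*(-48) + 369793) = ((13/210 + 27/35) + 63234)*(23376 + 369793) = (⅚ + 63234)*393169 = (379409/6)*393169 = 149171857121/6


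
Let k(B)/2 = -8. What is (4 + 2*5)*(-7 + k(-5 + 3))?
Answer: -322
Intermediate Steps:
k(B) = -16 (k(B) = 2*(-8) = -16)
(4 + 2*5)*(-7 + k(-5 + 3)) = (4 + 2*5)*(-7 - 16) = (4 + 10)*(-23) = 14*(-23) = -322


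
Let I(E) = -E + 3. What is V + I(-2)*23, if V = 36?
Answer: 151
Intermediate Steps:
I(E) = 3 - E
V + I(-2)*23 = 36 + (3 - 1*(-2))*23 = 36 + (3 + 2)*23 = 36 + 5*23 = 36 + 115 = 151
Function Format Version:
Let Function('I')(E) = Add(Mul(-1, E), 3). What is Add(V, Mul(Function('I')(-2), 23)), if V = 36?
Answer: 151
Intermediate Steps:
Function('I')(E) = Add(3, Mul(-1, E))
Add(V, Mul(Function('I')(-2), 23)) = Add(36, Mul(Add(3, Mul(-1, -2)), 23)) = Add(36, Mul(Add(3, 2), 23)) = Add(36, Mul(5, 23)) = Add(36, 115) = 151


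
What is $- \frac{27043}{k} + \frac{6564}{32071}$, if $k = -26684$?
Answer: $\frac{1042449829}{855782564} \approx 1.2181$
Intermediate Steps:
$- \frac{27043}{k} + \frac{6564}{32071} = - \frac{27043}{-26684} + \frac{6564}{32071} = \left(-27043\right) \left(- \frac{1}{26684}\right) + 6564 \cdot \frac{1}{32071} = \frac{27043}{26684} + \frac{6564}{32071} = \frac{1042449829}{855782564}$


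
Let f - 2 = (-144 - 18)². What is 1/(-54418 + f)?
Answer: -1/28172 ≈ -3.5496e-5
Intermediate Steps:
f = 26246 (f = 2 + (-144 - 18)² = 2 + (-162)² = 2 + 26244 = 26246)
1/(-54418 + f) = 1/(-54418 + 26246) = 1/(-28172) = -1/28172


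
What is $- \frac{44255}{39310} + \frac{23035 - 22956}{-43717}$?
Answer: $- \frac{387560265}{343703054} \approx -1.1276$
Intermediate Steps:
$- \frac{44255}{39310} + \frac{23035 - 22956}{-43717} = \left(-44255\right) \frac{1}{39310} + 79 \left(- \frac{1}{43717}\right) = - \frac{8851}{7862} - \frac{79}{43717} = - \frac{387560265}{343703054}$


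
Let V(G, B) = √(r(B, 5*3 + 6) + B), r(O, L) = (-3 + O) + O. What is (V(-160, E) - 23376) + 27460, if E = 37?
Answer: 4084 + 6*√3 ≈ 4094.4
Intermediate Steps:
r(O, L) = -3 + 2*O
V(G, B) = √(-3 + 3*B) (V(G, B) = √((-3 + 2*B) + B) = √(-3 + 3*B))
(V(-160, E) - 23376) + 27460 = (√(-3 + 3*37) - 23376) + 27460 = (√(-3 + 111) - 23376) + 27460 = (√108 - 23376) + 27460 = (6*√3 - 23376) + 27460 = (-23376 + 6*√3) + 27460 = 4084 + 6*√3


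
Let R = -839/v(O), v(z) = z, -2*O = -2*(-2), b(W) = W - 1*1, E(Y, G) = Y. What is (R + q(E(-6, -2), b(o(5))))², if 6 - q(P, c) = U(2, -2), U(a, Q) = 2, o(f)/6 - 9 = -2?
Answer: 717409/4 ≈ 1.7935e+5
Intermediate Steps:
o(f) = 42 (o(f) = 54 + 6*(-2) = 54 - 12 = 42)
b(W) = -1 + W (b(W) = W - 1 = -1 + W)
O = -2 (O = -(-1)*(-2) = -½*4 = -2)
q(P, c) = 4 (q(P, c) = 6 - 1*2 = 6 - 2 = 4)
R = 839/2 (R = -839/(-2) = -839*(-½) = 839/2 ≈ 419.50)
(R + q(E(-6, -2), b(o(5))))² = (839/2 + 4)² = (847/2)² = 717409/4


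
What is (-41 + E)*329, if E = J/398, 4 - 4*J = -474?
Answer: -10658613/796 ≈ -13390.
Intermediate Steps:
J = 239/2 (J = 1 - 1/4*(-474) = 1 + 237/2 = 239/2 ≈ 119.50)
E = 239/796 (E = (239/2)/398 = (239/2)*(1/398) = 239/796 ≈ 0.30025)
(-41 + E)*329 = (-41 + 239/796)*329 = -32397/796*329 = -10658613/796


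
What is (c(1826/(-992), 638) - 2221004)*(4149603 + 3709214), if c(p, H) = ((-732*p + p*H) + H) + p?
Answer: -279169675772589/16 ≈ -1.7448e+13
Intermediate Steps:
c(p, H) = H - 731*p + H*p (c(p, H) = ((-732*p + H*p) + H) + p = (H - 732*p + H*p) + p = H - 731*p + H*p)
(c(1826/(-992), 638) - 2221004)*(4149603 + 3709214) = ((638 - 1334806/(-992) + 638*(1826/(-992))) - 2221004)*(4149603 + 3709214) = ((638 - 1334806*(-1)/992 + 638*(1826*(-1/992))) - 2221004)*7858817 = ((638 - 731*(-913/496) + 638*(-913/496)) - 2221004)*7858817 = ((638 + 667403/496 - 291247/248) - 2221004)*7858817 = (12947/16 - 2221004)*7858817 = -35523117/16*7858817 = -279169675772589/16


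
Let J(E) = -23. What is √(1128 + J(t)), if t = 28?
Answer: √1105 ≈ 33.242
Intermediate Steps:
√(1128 + J(t)) = √(1128 - 23) = √1105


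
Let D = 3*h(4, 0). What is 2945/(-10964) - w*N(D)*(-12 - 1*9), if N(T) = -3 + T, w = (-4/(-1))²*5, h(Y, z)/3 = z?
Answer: -55261505/10964 ≈ -5040.3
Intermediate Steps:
h(Y, z) = 3*z
D = 0 (D = 3*(3*0) = 3*0 = 0)
w = 80 (w = (-4*(-1))²*5 = 4²*5 = 16*5 = 80)
2945/(-10964) - w*N(D)*(-12 - 1*9) = 2945/(-10964) - 80*(-3 + 0)*(-12 - 1*9) = 2945*(-1/10964) - 80*(-3)*(-12 - 9) = -2945/10964 - (-240)*(-21) = -2945/10964 - 1*5040 = -2945/10964 - 5040 = -55261505/10964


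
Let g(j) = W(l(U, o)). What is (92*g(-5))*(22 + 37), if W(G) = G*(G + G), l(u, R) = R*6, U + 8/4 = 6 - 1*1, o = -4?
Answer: 6253056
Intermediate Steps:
U = 3 (U = -2 + (6 - 1*1) = -2 + (6 - 1) = -2 + 5 = 3)
l(u, R) = 6*R
W(G) = 2*G² (W(G) = G*(2*G) = 2*G²)
g(j) = 1152 (g(j) = 2*(6*(-4))² = 2*(-24)² = 2*576 = 1152)
(92*g(-5))*(22 + 37) = (92*1152)*(22 + 37) = 105984*59 = 6253056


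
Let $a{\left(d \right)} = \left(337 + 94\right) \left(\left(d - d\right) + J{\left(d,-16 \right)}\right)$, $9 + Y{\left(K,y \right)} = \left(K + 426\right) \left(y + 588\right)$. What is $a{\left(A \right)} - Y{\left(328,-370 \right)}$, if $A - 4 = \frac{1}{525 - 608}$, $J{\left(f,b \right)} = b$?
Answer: $-171259$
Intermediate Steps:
$Y{\left(K,y \right)} = -9 + \left(426 + K\right) \left(588 + y\right)$ ($Y{\left(K,y \right)} = -9 + \left(K + 426\right) \left(y + 588\right) = -9 + \left(426 + K\right) \left(588 + y\right)$)
$A = \frac{331}{83}$ ($A = 4 + \frac{1}{525 - 608} = 4 + \frac{1}{-83} = 4 - \frac{1}{83} = \frac{331}{83} \approx 3.988$)
$a{\left(d \right)} = -6896$ ($a{\left(d \right)} = \left(337 + 94\right) \left(\left(d - d\right) - 16\right) = 431 \left(0 - 16\right) = 431 \left(-16\right) = -6896$)
$a{\left(A \right)} - Y{\left(328,-370 \right)} = -6896 - \left(250479 + 426 \left(-370\right) + 588 \cdot 328 + 328 \left(-370\right)\right) = -6896 - \left(250479 - 157620 + 192864 - 121360\right) = -6896 - 164363 = -171259$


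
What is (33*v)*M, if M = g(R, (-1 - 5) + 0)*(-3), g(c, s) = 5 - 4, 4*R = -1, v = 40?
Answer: -3960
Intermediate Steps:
R = -¼ (R = (¼)*(-1) = -¼ ≈ -0.25000)
g(c, s) = 1
M = -3 (M = 1*(-3) = -3)
(33*v)*M = (33*40)*(-3) = 1320*(-3) = -3960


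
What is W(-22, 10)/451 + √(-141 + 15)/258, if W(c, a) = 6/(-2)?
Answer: -3/451 + I*√14/86 ≈ -0.0066519 + 0.043508*I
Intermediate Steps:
W(c, a) = -3 (W(c, a) = 6*(-½) = -3)
W(-22, 10)/451 + √(-141 + 15)/258 = -3/451 + √(-141 + 15)/258 = -3*1/451 + √(-126)*(1/258) = -3/451 + (3*I*√14)*(1/258) = -3/451 + I*√14/86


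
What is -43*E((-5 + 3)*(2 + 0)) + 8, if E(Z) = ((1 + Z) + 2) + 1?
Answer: 8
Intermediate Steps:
E(Z) = 4 + Z (E(Z) = (3 + Z) + 1 = 4 + Z)
-43*E((-5 + 3)*(2 + 0)) + 8 = -43*(4 + (-5 + 3)*(2 + 0)) + 8 = -43*(4 - 2*2) + 8 = -43*(4 - 4) + 8 = -43*0 + 8 = 0 + 8 = 8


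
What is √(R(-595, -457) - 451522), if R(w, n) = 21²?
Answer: I*√451081 ≈ 671.63*I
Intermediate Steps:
R(w, n) = 441
√(R(-595, -457) - 451522) = √(441 - 451522) = √(-451081) = I*√451081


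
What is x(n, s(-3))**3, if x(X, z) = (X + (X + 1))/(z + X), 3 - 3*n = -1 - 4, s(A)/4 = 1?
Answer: 6859/8000 ≈ 0.85738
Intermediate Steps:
s(A) = 4 (s(A) = 4*1 = 4)
n = 8/3 (n = 1 - (-1 - 4)/3 = 1 - 1/3*(-5) = 1 + 5/3 = 8/3 ≈ 2.6667)
x(X, z) = (1 + 2*X)/(X + z) (x(X, z) = (X + (1 + X))/(X + z) = (1 + 2*X)/(X + z))
x(n, s(-3))**3 = ((1 + 2*(8/3))/(8/3 + 4))**3 = ((1 + 16/3)/(20/3))**3 = ((3/20)*(19/3))**3 = (19/20)**3 = 6859/8000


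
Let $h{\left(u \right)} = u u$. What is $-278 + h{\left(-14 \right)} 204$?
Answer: $39706$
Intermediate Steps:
$h{\left(u \right)} = u^{2}$
$-278 + h{\left(-14 \right)} 204 = -278 + \left(-14\right)^{2} \cdot 204 = -278 + 196 \cdot 204 = -278 + 39984 = 39706$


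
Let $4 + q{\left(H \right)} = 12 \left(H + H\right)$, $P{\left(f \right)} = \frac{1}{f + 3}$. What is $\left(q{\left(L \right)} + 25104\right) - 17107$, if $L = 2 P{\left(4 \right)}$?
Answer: $\frac{55999}{7} \approx 7999.9$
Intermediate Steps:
$P{\left(f \right)} = \frac{1}{3 + f}$
$L = \frac{2}{7}$ ($L = \frac{2}{3 + 4} = \frac{2}{7} \approx 0.28571$)
$q{\left(H \right)} = -4 + 24 H$ ($q{\left(H \right)} = -4 + 12 \left(H + H\right) = -4 + 12 \cdot 2 H = -4 + 24 H$)
$\left(q{\left(L \right)} + 25104\right) - 17107 = \left(\left(-4 + 24 \cdot \frac{2}{7}\right) + 25104\right) - 17107 = \left(\left(-4 + \frac{48}{7}\right) + 25104\right) - 17107 = \left(\frac{20}{7} + 25104\right) - 17107 = \frac{175748}{7} - 17107 = \frac{55999}{7}$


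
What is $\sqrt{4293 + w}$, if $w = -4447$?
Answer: $i \sqrt{154} \approx 12.41 i$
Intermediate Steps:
$\sqrt{4293 + w} = \sqrt{4293 - 4447} = \sqrt{-154} = i \sqrt{154}$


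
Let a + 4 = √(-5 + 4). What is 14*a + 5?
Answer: -51 + 14*I ≈ -51.0 + 14.0*I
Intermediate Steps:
a = -4 + I (a = -4 + √(-5 + 4) = -4 + √(-1) = -4 + I ≈ -4.0 + 1.0*I)
14*a + 5 = 14*(-4 + I) + 5 = (-56 + 14*I) + 5 = -51 + 14*I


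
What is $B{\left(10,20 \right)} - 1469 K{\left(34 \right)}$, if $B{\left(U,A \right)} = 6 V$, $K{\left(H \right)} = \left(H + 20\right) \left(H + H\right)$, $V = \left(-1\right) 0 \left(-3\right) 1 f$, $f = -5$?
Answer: $-5394168$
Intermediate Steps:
$V = 0$ ($V = \left(-1\right) 0 \left(-3\right) 1 \left(-5\right) = 0 \left(\left(-3\right) \left(-5\right)\right) = 0 \cdot 15 = 0$)
$K{\left(H \right)} = 2 H \left(20 + H\right)$ ($K{\left(H \right)} = \left(20 + H\right) 2 H = 2 H \left(20 + H\right)$)
$B{\left(U,A \right)} = 0$ ($B{\left(U,A \right)} = 6 \cdot 0 = 0$)
$B{\left(10,20 \right)} - 1469 K{\left(34 \right)} = 0 - 1469 \cdot 2 \cdot 34 \left(20 + 34\right) = 0 - 1469 \cdot 2 \cdot 34 \cdot 54 = 0 - 5394168 = -5394168$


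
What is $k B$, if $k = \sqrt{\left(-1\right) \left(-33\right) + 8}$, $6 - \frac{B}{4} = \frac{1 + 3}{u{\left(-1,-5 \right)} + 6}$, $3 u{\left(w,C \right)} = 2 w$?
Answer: $21 \sqrt{41} \approx 134.47$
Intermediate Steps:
$u{\left(w,C \right)} = \frac{2 w}{3}$
$B = 21$ ($B = 24 - 4 \frac{1 + 3}{\frac{2}{3} \left(-1\right) + 6} = 24 - 4 \frac{4}{- \frac{2}{3} + 6} = 24 - 4 \frac{4}{\frac{16}{3}} = 24 - 4 \cdot 4 \cdot \frac{3}{16} = 24 - 3 = 21$)
$k = \sqrt{41}$ ($k = \sqrt{33 + 8} = \sqrt{41} \approx 6.4031$)
$k B = \sqrt{41} \cdot 21 = 21 \sqrt{41}$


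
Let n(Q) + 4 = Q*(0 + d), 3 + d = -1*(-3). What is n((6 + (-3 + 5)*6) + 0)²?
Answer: 16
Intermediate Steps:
d = 0 (d = -3 - 1*(-3) = -3 + 3 = 0)
n(Q) = -4 (n(Q) = -4 + Q*(0 + 0) = -4 + Q*0 = -4 + 0 = -4)
n((6 + (-3 + 5)*6) + 0)² = (-4)² = 16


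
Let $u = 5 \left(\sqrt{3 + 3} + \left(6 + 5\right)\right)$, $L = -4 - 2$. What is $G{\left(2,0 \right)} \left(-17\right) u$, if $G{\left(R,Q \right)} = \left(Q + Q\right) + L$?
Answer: $5610 + 510 \sqrt{6} \approx 6859.2$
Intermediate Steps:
$L = -6$ ($L = -4 - 2 = -6$)
$G{\left(R,Q \right)} = -6 + 2 Q$ ($G{\left(R,Q \right)} = \left(Q + Q\right) - 6 = 2 Q - 6 = -6 + 2 Q$)
$u = 55 + 5 \sqrt{6}$ ($u = 5 \left(\sqrt{6} + 11\right) = 5 \left(11 + \sqrt{6}\right) = 55 + 5 \sqrt{6} \approx 67.247$)
$G{\left(2,0 \right)} \left(-17\right) u = \left(-6 + 2 \cdot 0\right) \left(-17\right) \left(55 + 5 \sqrt{6}\right) = \left(-6 + 0\right) \left(-17\right) \left(55 + 5 \sqrt{6}\right) = \left(-6\right) \left(-17\right) \left(55 + 5 \sqrt{6}\right) = 102 \left(55 + 5 \sqrt{6}\right) = 5610 + 510 \sqrt{6}$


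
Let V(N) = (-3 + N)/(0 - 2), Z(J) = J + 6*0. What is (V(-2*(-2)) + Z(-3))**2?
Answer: 49/4 ≈ 12.250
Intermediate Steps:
Z(J) = J (Z(J) = J + 0 = J)
V(N) = 3/2 - N/2 (V(N) = (-3 + N)/(-2) = (-3 + N)*(-1/2) = 3/2 - N/2)
(V(-2*(-2)) + Z(-3))**2 = ((3/2 - (-1)*(-2)) - 3)**2 = ((3/2 - 1/2*4) - 3)**2 = ((3/2 - 2) - 3)**2 = (-1/2 - 3)**2 = (-7/2)**2 = 49/4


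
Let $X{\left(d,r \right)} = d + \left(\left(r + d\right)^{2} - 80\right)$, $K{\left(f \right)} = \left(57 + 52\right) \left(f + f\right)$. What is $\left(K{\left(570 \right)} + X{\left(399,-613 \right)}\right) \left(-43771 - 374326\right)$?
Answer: $-71233276375$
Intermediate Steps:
$K{\left(f \right)} = 218 f$ ($K{\left(f \right)} = 109 \cdot 2 f = 218 f$)
$X{\left(d,r \right)} = -80 + d + \left(d + r\right)^{2}$ ($X{\left(d,r \right)} = d + \left(\left(d + r\right)^{2} - 80\right) = d + \left(-80 + \left(d + r\right)^{2}\right) = -80 + d + \left(d + r\right)^{2}$)
$\left(K{\left(570 \right)} + X{\left(399,-613 \right)}\right) \left(-43771 - 374326\right) = \left(218 \cdot 570 + \left(-80 + 399 + \left(399 - 613\right)^{2}\right)\right) \left(-43771 - 374326\right) = \left(124260 + \left(-80 + 399 + \left(-214\right)^{2}\right)\right) \left(-418097\right) = \left(124260 + \left(-80 + 399 + 45796\right)\right) \left(-418097\right) = \left(124260 + 46115\right) \left(-418097\right) = 170375 \left(-418097\right) = -71233276375$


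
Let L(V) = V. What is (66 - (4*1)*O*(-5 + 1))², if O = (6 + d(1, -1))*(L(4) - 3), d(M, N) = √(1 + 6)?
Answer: 28036 + 5184*√7 ≈ 41752.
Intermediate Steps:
d(M, N) = √7
O = 6 + √7 (O = (6 + √7)*(4 - 3) = (6 + √7)*1 = 6 + √7 ≈ 8.6458)
(66 - (4*1)*O*(-5 + 1))² = (66 - (4*1)*(6 + √7)*(-5 + 1))² = (66 - 4*(6 + √7)*(-4))² = (66 - (24 + 4*√7)*(-4))² = (66 - (-96 - 16*√7))² = (66 + (96 + 16*√7))² = (162 + 16*√7)²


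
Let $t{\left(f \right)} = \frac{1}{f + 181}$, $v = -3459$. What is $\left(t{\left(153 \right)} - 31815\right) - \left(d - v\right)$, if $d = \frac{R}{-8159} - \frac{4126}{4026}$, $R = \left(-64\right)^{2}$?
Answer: $- \frac{193492015914995}{5485638378} \approx -35273.0$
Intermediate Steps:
$R = 4096$
$d = - \frac{25077265}{16424067}$ ($d = \frac{4096}{-8159} - \frac{4126}{4026} = 4096 \left(- \frac{1}{8159}\right) - \frac{2063}{2013} = - \frac{4096}{8159} - \frac{2063}{2013} = - \frac{25077265}{16424067} \approx -1.5269$)
$t{\left(f \right)} = \frac{1}{181 + f}$
$\left(t{\left(153 \right)} - 31815\right) - \left(d - v\right) = \left(\frac{1}{181 + 153} - 31815\right) - \frac{56785770488}{16424067} = \left(\frac{1}{334} - 31815\right) + \left(-3459 + \frac{25077265}{16424067}\right) = \left(\frac{1}{334} - 31815\right) - \frac{56785770488}{16424067} = - \frac{10626209}{334} - \frac{56785770488}{16424067} = - \frac{193492015914995}{5485638378}$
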